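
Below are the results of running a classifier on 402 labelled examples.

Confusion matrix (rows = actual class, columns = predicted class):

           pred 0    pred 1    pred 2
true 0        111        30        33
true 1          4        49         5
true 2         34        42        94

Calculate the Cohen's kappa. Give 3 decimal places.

Observed agreement pₒ = trace/N = 254/402 = 0.6318
Expected agreement pₑ = Σ (rowᵢ·colᵢ)/N² = (174·149 + 58·121 + 170·132)/402² = 0.3427
κ = (pₒ − pₑ)/(1 − pₑ) = (0.6318 − 0.3427)/(1 − 0.3427) = 0.440

0.440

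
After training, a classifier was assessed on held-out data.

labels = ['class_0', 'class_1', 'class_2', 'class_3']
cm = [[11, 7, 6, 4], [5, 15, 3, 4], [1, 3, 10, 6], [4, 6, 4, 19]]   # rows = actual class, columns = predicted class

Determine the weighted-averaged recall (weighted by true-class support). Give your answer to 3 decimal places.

Per-class recall (TP/(TP+FN)):
  class_0: TP=11, FN=7+6+4=17 → 11/28 = 0.3929
  class_1: TP=15, FN=5+3+4=12 → 15/27 = 0.5556
  class_2: TP=10, FN=1+3+6=10 → 10/20 = 0.5000
  class_3: TP=19, FN=4+6+4=14 → 19/33 = 0.5758
Weighted-recall = Σ (supportᵢ/N)·recallᵢ with N=108: (28/108)·0.3929 + (27/108)·0.5556 + (20/108)·0.5000 + (33/108)·0.5758 = 0.509

0.509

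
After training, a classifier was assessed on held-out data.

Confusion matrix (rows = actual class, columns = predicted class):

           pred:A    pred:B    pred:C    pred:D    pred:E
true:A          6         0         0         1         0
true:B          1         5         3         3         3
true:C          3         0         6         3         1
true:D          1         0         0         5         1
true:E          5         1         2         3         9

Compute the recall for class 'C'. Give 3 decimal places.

0.462

recall = TP/(TP+FN).
C: TP=6, FN=3+0+3+1=7 → 6/13 = 0.4615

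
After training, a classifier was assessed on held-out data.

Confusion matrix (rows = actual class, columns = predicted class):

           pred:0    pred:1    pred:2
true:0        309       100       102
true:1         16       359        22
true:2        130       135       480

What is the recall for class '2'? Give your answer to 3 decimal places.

0.644

recall = TP/(TP+FN).
2: TP=480, FN=130+135=265 → 480/745 = 0.6443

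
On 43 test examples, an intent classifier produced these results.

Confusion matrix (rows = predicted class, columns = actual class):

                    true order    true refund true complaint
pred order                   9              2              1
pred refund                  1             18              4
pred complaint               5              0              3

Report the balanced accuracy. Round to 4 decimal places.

Balanced accuracy = mean of per-class recall.
  order: recall = 9/15 = 0.60000
  refund: recall = 18/20 = 0.90000
  complaint: recall = 3/8 = 0.37500
Mean = (0.60000 + 0.90000 + 0.37500) / 3 = 0.6250

0.6250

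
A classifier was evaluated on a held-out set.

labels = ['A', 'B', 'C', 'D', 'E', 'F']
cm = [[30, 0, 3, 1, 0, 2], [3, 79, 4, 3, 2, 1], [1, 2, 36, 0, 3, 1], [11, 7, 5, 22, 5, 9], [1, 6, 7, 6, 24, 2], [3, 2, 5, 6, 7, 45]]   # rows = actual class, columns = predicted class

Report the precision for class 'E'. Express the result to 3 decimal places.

0.585

One-vs-rest for 'E': TP = diagonal; FP = other classes predicted 'E'; FN = 'E' predicted as other.
precision = TP/(TP+FP).
E: TP=24, FP=0+2+3+5+7=17 → 24/41 = 0.5854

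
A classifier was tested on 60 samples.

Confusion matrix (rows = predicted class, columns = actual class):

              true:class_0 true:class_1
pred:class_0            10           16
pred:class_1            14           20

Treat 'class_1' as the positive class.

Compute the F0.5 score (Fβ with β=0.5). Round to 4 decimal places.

Fβ = (1+β²)·TP / ((1+β²)·TP + β²·FN + FP), with β²=1/4
= 1.25·20 / (1.25·20 + 0.25·16 + 14) = 0.5814

0.5814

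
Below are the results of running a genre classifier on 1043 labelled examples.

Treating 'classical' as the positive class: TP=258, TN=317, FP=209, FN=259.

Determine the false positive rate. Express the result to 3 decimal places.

FPR = FP/(FP+TN) = 209/(209+317) = 0.397

0.397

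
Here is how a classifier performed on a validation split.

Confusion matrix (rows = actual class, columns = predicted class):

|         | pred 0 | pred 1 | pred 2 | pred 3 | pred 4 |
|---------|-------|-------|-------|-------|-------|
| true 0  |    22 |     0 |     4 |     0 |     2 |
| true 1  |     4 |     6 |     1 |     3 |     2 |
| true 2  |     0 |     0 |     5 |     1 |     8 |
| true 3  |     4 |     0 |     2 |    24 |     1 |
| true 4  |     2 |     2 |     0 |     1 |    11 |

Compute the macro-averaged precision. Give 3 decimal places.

Per-class precision (TP/(TP+FP)):
  0: TP=22, FP=4+0+4+2=10 → 22/32 = 0.6875
  1: TP=6, FP=0+0+0+2=2 → 6/8 = 0.7500
  2: TP=5, FP=4+1+2+0=7 → 5/12 = 0.4167
  3: TP=24, FP=0+3+1+1=5 → 24/29 = 0.8276
  4: TP=11, FP=2+2+8+1=13 → 11/24 = 0.4583
Macro-precision = mean = (0.6875 + 0.7500 + 0.4167 + 0.8276 + 0.4583) / 5 = 0.628

0.628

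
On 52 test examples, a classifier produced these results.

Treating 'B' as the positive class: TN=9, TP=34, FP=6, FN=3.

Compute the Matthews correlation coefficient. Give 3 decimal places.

0.558

MCC = (TP·TN − FP·FN) / √((TP+FP)(TP+FN)(TN+FP)(TN+FN))
Numerator = 34·9 − 6·3 = 288
Denominator = √(40·37·15·12) = √266400 = 516.1395
MCC = 288 / 516.1395 = 0.558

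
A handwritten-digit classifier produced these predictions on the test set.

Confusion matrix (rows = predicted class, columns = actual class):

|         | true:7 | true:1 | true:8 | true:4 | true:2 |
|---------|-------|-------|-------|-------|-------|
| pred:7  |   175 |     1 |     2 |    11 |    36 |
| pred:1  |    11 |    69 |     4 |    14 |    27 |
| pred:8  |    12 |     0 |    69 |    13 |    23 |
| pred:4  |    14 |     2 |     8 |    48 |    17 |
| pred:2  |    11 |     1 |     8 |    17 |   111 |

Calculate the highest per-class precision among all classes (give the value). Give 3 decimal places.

Per-class precision (TP/(TP+FP)):
  7: TP=175, FP=1+2+11+36=50 → 175/225 = 0.7778
  1: TP=69, FP=11+4+14+27=56 → 69/125 = 0.5520
  8: TP=69, FP=12+0+13+23=48 → 69/117 = 0.5897
  4: TP=48, FP=14+2+8+17=41 → 48/89 = 0.5393
  2: TP=111, FP=11+1+8+17=37 → 111/148 = 0.7500
Highest is class '7' with precision = 0.778.

0.778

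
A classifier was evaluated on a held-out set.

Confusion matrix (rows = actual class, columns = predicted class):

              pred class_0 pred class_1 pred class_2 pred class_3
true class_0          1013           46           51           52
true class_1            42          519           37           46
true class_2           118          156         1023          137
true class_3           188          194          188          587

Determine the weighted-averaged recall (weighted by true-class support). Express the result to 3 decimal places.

Per-class recall (TP/(TP+FN)):
  class_0: TP=1013, FN=46+51+52=149 → 1013/1162 = 0.8718
  class_1: TP=519, FN=42+37+46=125 → 519/644 = 0.8059
  class_2: TP=1023, FN=118+156+137=411 → 1023/1434 = 0.7134
  class_3: TP=587, FN=188+194+188=570 → 587/1157 = 0.5073
Weighted-recall = Σ (supportᵢ/N)·recallᵢ with N=4397: (1162/4397)·0.8718 + (644/4397)·0.8059 + (1434/4397)·0.7134 + (1157/4397)·0.5073 = 0.715

0.715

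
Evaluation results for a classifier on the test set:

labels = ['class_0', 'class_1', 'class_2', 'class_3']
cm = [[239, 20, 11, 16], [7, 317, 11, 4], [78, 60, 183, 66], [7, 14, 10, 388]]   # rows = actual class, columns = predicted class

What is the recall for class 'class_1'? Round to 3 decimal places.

0.935

Treat 'class_1' as positive and all other classes as negative.
recall = TP/(TP+FN).
class_1: TP=317, FN=7+11+4=22 → 317/339 = 0.9351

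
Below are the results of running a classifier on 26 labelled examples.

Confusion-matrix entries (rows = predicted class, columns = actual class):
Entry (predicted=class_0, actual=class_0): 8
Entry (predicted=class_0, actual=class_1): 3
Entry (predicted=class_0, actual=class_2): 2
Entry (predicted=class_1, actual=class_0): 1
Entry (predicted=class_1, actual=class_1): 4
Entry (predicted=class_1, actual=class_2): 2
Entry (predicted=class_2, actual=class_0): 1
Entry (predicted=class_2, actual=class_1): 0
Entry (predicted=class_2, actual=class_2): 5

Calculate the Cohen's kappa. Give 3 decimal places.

Observed agreement pₒ = trace/N = 17/26 = 0.6538
Expected agreement pₑ = Σ (rowᵢ·colᵢ)/N² = (10·13 + 7·7 + 9·6)/26² = 0.3447
κ = (pₒ − pₑ)/(1 − pₑ) = (0.6538 − 0.3447)/(1 − 0.3447) = 0.472

0.472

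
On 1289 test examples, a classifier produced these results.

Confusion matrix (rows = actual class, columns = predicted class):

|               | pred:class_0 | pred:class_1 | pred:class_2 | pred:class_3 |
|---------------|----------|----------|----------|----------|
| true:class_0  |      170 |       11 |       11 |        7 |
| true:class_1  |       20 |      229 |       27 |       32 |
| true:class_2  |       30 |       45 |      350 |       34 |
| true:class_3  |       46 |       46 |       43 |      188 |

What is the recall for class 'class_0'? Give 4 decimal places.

0.8543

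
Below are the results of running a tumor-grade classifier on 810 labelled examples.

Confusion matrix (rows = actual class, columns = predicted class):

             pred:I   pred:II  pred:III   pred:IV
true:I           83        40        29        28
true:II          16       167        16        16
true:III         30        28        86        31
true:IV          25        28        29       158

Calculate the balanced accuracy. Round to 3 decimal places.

Balanced accuracy = mean of per-class recall.
  I: recall = 83/180 = 0.4611
  II: recall = 167/215 = 0.7767
  III: recall = 86/175 = 0.4914
  IV: recall = 158/240 = 0.6583
Mean = (0.4611 + 0.7767 + 0.4914 + 0.6583) / 4 = 0.597

0.597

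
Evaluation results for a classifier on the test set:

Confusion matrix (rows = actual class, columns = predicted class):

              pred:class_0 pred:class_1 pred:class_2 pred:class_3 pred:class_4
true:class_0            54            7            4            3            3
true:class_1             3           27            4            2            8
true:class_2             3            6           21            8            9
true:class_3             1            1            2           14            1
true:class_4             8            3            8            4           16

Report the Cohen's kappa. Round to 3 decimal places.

0.486

Observed agreement pₒ = trace/N = 132/220 = 0.6000
Expected agreement pₑ = Σ (rowᵢ·colᵢ)/N² = (71·69 + 44·44 + 47·39 + 19·31 + 39·37)/220² = 0.2211
κ = (pₒ − pₑ)/(1 − pₑ) = (0.6000 − 0.2211)/(1 − 0.2211) = 0.486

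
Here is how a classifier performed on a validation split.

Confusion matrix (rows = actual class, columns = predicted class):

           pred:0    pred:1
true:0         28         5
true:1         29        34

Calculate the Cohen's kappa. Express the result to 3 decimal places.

Observed agreement pₒ = trace/N = 62/96 = 0.6458
Expected agreement pₑ = Σ (rowᵢ·colᵢ)/N² = (33·57 + 63·39)/96² = 0.4707
κ = (pₒ − pₑ)/(1 − pₑ) = (0.6458 − 0.4707)/(1 − 0.4707) = 0.331

0.331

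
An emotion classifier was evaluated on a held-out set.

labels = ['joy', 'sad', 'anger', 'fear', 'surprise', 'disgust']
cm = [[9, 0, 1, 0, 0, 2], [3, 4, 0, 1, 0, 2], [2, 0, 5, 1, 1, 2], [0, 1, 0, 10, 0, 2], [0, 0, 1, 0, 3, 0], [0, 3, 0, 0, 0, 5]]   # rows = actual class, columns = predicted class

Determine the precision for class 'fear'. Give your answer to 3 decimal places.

Treat 'fear' as positive and all other classes as negative.
precision = TP/(TP+FP).
fear: TP=10, FP=0+1+1+0+0=2 → 10/12 = 0.8333

0.833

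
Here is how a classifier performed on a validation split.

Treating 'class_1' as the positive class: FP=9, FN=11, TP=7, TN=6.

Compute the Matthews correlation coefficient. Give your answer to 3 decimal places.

-0.210

MCC = (TP·TN − FP·FN) / √((TP+FP)(TP+FN)(TN+FP)(TN+FN))
Numerator = 7·6 − 9·11 = -57
Denominator = √(16·18·15·17) = √73440 = 270.9982
MCC = -57 / 270.9982 = -0.210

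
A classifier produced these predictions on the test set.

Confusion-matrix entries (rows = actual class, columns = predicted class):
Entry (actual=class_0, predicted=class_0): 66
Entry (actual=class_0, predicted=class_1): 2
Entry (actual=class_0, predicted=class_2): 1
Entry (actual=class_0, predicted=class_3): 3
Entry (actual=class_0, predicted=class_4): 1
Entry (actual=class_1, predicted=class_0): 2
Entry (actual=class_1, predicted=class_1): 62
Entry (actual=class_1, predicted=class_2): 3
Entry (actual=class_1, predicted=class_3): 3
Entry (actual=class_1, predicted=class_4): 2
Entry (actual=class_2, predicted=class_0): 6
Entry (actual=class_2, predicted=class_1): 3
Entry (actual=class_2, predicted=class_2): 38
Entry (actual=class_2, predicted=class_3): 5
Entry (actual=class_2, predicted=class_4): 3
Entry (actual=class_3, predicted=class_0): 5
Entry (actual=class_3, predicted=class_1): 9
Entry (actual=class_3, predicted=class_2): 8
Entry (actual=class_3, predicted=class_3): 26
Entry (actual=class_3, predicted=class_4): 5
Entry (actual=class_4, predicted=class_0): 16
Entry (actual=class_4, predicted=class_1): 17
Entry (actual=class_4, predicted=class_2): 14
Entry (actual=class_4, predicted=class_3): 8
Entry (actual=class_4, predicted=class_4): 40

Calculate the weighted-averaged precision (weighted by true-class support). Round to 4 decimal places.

Per-class precision (TP/(TP+FP)):
  class_0: TP=66, FP=2+6+5+16=29 → 66/95 = 0.69474
  class_1: TP=62, FP=2+3+9+17=31 → 62/93 = 0.66667
  class_2: TP=38, FP=1+3+8+14=26 → 38/64 = 0.59375
  class_3: TP=26, FP=3+3+5+8=19 → 26/45 = 0.57778
  class_4: TP=40, FP=1+2+3+5=11 → 40/51 = 0.78431
Weighted-precision = Σ (supportᵢ/N)·precisionᵢ with N=348: (73/348)·0.69474 + (72/348)·0.66667 + (55/348)·0.59375 + (53/348)·0.57778 + (95/348)·0.78431 = 0.6796

0.6796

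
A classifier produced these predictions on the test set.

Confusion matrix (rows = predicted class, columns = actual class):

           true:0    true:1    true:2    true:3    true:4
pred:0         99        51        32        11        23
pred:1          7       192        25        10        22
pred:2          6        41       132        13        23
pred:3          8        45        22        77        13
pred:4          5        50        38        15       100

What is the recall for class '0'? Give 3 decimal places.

One-vs-rest for '0': TP = diagonal; FP = other classes predicted '0'; FN = '0' predicted as other.
recall = TP/(TP+FN).
0: TP=99, FN=7+6+8+5=26 → 99/125 = 0.7920

0.792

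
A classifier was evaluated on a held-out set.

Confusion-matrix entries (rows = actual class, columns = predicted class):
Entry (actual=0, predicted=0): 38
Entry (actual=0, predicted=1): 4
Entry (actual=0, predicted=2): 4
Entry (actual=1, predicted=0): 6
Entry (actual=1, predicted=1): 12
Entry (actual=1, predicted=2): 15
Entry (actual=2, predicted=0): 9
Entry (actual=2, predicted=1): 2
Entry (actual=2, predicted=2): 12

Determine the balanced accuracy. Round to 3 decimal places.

Balanced accuracy = mean of per-class recall.
  0: recall = 38/46 = 0.8261
  1: recall = 12/33 = 0.3636
  2: recall = 12/23 = 0.5217
Mean = (0.8261 + 0.3636 + 0.5217) / 3 = 0.570

0.570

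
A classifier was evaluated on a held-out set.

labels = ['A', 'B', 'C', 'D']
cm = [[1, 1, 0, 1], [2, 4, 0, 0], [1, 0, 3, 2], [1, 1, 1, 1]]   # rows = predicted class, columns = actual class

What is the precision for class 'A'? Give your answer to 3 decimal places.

0.333

One-vs-rest for 'A': TP = diagonal; FP = other classes predicted 'A'; FN = 'A' predicted as other.
precision = TP/(TP+FP).
A: TP=1, FP=1+0+1=2 → 1/3 = 0.3333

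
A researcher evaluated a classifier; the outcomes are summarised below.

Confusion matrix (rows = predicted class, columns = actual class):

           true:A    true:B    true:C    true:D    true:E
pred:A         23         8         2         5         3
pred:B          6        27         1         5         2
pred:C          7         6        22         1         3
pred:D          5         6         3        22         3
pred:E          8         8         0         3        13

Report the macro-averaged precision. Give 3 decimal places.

0.551

Per-class precision (TP/(TP+FP)):
  A: TP=23, FP=8+2+5+3=18 → 23/41 = 0.5610
  B: TP=27, FP=6+1+5+2=14 → 27/41 = 0.6585
  C: TP=22, FP=7+6+1+3=17 → 22/39 = 0.5641
  D: TP=22, FP=5+6+3+3=17 → 22/39 = 0.5641
  E: TP=13, FP=8+8+0+3=19 → 13/32 = 0.4063
Macro-precision = mean = (0.5610 + 0.6585 + 0.5641 + 0.5641 + 0.4063) / 5 = 0.551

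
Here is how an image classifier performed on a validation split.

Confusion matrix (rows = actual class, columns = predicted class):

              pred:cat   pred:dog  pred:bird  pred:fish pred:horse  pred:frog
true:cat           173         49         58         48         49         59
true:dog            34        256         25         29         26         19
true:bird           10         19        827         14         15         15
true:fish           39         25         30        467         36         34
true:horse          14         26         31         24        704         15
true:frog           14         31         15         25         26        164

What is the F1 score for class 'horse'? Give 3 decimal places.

Take TP from the diagonal, FP from the rest of the 'horse' prediction marginal, FN from the rest of the 'horse' actual marginal.
F1 score = 2·TP/(2·TP+FP+FN).
horse: TP=704, FP=49+26+15+36+26=152, FN=14+26+31+24+15=110 → 1408/1670 = 0.8431

0.843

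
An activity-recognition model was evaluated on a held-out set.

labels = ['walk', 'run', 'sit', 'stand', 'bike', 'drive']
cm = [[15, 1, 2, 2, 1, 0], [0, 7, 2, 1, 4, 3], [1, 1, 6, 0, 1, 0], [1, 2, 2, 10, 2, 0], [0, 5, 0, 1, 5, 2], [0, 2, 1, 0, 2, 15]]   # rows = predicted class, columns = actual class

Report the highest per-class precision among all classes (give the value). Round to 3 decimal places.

0.750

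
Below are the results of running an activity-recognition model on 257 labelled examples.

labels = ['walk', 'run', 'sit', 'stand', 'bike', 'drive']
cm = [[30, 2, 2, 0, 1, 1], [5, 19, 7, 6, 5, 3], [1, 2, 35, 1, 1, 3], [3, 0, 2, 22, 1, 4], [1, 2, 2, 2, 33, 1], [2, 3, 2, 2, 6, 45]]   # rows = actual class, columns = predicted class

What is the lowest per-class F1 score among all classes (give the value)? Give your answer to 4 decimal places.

0.5205

Per-class F1 score (2·TP/(2·TP+FP+FN)):
  walk: TP=30, FP=5+1+3+1+2=12, FN=2+2+0+1+1=6 → 60/78 = 0.76923
  run: TP=19, FP=2+2+0+2+3=9, FN=5+7+6+5+3=26 → 38/73 = 0.52055
  sit: TP=35, FP=2+7+2+2+2=15, FN=1+2+1+1+3=8 → 70/93 = 0.75269
  stand: TP=22, FP=0+6+1+2+2=11, FN=3+0+2+1+4=10 → 44/65 = 0.67692
  bike: TP=33, FP=1+5+1+1+6=14, FN=1+2+2+2+1=8 → 66/88 = 0.75000
  drive: TP=45, FP=1+3+3+4+1=12, FN=2+3+2+2+6=15 → 90/117 = 0.76923
Lowest is class 'run' with F1 score = 0.5205.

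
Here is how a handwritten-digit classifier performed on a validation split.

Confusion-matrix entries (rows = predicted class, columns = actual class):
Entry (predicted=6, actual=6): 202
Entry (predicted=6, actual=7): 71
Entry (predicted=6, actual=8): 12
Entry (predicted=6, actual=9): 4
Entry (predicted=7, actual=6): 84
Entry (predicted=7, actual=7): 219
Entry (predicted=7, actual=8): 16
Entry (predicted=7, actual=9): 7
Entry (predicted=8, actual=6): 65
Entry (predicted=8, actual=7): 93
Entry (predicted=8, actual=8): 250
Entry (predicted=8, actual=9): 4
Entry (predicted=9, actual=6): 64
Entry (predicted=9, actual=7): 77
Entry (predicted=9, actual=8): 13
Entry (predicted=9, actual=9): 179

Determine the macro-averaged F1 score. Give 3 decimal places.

0.630

Per-class F1 score (2·TP/(2·TP+FP+FN)):
  6: TP=202, FP=71+12+4=87, FN=84+65+64=213 → 404/704 = 0.5739
  7: TP=219, FP=84+16+7=107, FN=71+93+77=241 → 438/786 = 0.5573
  8: TP=250, FP=65+93+4=162, FN=12+16+13=41 → 500/703 = 0.7112
  9: TP=179, FP=64+77+13=154, FN=4+7+4=15 → 358/527 = 0.6793
Macro-F1 score = mean = (0.5739 + 0.5573 + 0.7112 + 0.6793) / 4 = 0.630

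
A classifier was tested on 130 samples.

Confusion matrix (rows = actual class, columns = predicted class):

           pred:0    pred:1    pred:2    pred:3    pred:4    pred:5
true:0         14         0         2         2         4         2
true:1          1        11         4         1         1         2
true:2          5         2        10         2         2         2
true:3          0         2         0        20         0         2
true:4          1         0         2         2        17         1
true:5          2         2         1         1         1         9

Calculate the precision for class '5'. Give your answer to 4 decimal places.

0.5000

Treat '5' as positive and all other classes as negative.
precision = TP/(TP+FP).
5: TP=9, FP=2+2+2+2+1=9 → 9/18 = 0.50000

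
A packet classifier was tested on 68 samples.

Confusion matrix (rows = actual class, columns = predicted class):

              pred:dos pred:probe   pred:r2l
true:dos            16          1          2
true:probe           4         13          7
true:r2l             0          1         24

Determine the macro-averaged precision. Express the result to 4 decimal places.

0.7980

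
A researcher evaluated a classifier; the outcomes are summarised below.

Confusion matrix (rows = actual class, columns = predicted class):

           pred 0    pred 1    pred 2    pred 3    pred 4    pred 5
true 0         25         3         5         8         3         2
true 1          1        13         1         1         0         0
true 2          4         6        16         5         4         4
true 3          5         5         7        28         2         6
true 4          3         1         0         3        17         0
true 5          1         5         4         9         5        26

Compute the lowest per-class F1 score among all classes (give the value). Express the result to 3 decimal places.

Per-class F1 score (2·TP/(2·TP+FP+FN)):
  0: TP=25, FP=1+4+5+3+1=14, FN=3+5+8+3+2=21 → 50/85 = 0.5882
  1: TP=13, FP=3+6+5+1+5=20, FN=1+1+1+0+0=3 → 26/49 = 0.5306
  2: TP=16, FP=5+1+7+0+4=17, FN=4+6+5+4+4=23 → 32/72 = 0.4444
  3: TP=28, FP=8+1+5+3+9=26, FN=5+5+7+2+6=25 → 56/107 = 0.5234
  4: TP=17, FP=3+0+4+2+5=14, FN=3+1+0+3+0=7 → 34/55 = 0.6182
  5: TP=26, FP=2+0+4+6+0=12, FN=1+5+4+9+5=24 → 52/88 = 0.5909
Lowest is class '2' with F1 score = 0.444.

0.444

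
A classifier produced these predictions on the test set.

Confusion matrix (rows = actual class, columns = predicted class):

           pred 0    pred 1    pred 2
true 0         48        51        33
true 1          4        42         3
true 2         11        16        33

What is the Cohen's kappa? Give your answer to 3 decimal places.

0.294

Observed agreement pₒ = trace/N = 123/241 = 0.5104
Expected agreement pₑ = Σ (rowᵢ·colᵢ)/N² = (132·63 + 49·109 + 60·69)/241² = 0.3064
κ = (pₒ − pₑ)/(1 − pₑ) = (0.5104 − 0.3064)/(1 − 0.3064) = 0.294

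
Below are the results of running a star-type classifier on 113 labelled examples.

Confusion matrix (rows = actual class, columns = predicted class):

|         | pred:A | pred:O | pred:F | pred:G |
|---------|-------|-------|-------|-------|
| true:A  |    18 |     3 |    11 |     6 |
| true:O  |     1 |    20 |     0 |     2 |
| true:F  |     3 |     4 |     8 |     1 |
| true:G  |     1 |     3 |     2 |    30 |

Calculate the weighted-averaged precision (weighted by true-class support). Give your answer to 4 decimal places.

Per-class precision (TP/(TP+FP)):
  A: TP=18, FP=1+3+1=5 → 18/23 = 0.78261
  O: TP=20, FP=3+4+3=10 → 20/30 = 0.66667
  F: TP=8, FP=11+0+2=13 → 8/21 = 0.38095
  G: TP=30, FP=6+2+1=9 → 30/39 = 0.76923
Weighted-precision = Σ (supportᵢ/N)·precisionᵢ with N=113: (38/113)·0.78261 + (23/113)·0.66667 + (16/113)·0.38095 + (36/113)·0.76923 = 0.6979

0.6979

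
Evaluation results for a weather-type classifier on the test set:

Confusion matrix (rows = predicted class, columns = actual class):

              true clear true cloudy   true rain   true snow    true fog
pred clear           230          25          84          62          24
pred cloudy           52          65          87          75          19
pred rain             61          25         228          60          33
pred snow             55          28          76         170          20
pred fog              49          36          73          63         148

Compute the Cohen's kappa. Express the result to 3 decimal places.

Observed agreement pₒ = trace/N = 841/1848 = 0.4551
Expected agreement pₑ = Σ (rowᵢ·colᵢ)/N² = (447·425 + 179·298 + 548·407 + 430·349 + 244·369)/1848² = 0.2069
κ = (pₒ − pₑ)/(1 − pₑ) = (0.4551 − 0.2069)/(1 − 0.2069) = 0.313

0.313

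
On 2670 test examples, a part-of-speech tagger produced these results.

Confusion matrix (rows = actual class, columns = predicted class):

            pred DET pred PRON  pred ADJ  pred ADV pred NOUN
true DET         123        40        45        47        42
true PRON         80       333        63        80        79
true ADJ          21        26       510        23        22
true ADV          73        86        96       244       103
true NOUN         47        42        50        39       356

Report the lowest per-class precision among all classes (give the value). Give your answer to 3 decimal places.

Per-class precision (TP/(TP+FP)):
  DET: TP=123, FP=80+21+73+47=221 → 123/344 = 0.3576
  PRON: TP=333, FP=40+26+86+42=194 → 333/527 = 0.6319
  ADJ: TP=510, FP=45+63+96+50=254 → 510/764 = 0.6675
  ADV: TP=244, FP=47+80+23+39=189 → 244/433 = 0.5635
  NOUN: TP=356, FP=42+79+22+103=246 → 356/602 = 0.5914
Lowest is class 'DET' with precision = 0.358.

0.358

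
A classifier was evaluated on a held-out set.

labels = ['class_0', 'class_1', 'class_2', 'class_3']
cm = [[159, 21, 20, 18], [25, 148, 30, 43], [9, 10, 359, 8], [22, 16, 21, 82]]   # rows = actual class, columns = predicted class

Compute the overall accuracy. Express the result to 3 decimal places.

Accuracy = trace / total = (159+148+359+82=748) / 991 = 748/991 = 0.755

0.755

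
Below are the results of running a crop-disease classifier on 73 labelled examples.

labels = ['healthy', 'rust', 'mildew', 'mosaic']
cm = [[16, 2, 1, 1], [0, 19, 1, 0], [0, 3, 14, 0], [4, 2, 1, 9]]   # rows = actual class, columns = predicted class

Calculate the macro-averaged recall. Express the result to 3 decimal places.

Per-class recall (TP/(TP+FN)):
  healthy: TP=16, FN=2+1+1=4 → 16/20 = 0.8000
  rust: TP=19, FN=0+1+0=1 → 19/20 = 0.9500
  mildew: TP=14, FN=0+3+0=3 → 14/17 = 0.8235
  mosaic: TP=9, FN=4+2+1=7 → 9/16 = 0.5625
Macro-recall = mean = (0.8000 + 0.9500 + 0.8235 + 0.5625) / 4 = 0.784

0.784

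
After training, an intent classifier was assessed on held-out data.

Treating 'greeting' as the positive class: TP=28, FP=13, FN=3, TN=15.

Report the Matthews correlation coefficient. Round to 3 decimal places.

0.476

MCC = (TP·TN − FP·FN) / √((TP+FP)(TP+FN)(TN+FP)(TN+FN))
Numerator = 28·15 − 13·3 = 381
Denominator = √(41·31·28·18) = √640584 = 800.3649
MCC = 381 / 800.3649 = 0.476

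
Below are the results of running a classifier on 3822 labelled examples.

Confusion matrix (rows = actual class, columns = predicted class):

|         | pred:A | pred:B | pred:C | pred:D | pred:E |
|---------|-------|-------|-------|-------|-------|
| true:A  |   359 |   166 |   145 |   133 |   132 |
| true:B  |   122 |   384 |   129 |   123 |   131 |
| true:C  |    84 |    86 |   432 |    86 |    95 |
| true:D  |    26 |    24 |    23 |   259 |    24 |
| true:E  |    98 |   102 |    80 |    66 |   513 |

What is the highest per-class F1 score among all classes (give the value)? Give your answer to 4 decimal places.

Per-class F1 score (2·TP/(2·TP+FP+FN)):
  A: TP=359, FP=122+84+26+98=330, FN=166+145+133+132=576 → 718/1624 = 0.44212
  B: TP=384, FP=166+86+24+102=378, FN=122+129+123+131=505 → 768/1651 = 0.46517
  C: TP=432, FP=145+129+23+80=377, FN=84+86+86+95=351 → 864/1592 = 0.54271
  D: TP=259, FP=133+123+86+66=408, FN=26+24+23+24=97 → 518/1023 = 0.50635
  E: TP=513, FP=132+131+95+24=382, FN=98+102+80+66=346 → 1026/1754 = 0.58495
Highest is class 'E' with F1 score = 0.5849.

0.5849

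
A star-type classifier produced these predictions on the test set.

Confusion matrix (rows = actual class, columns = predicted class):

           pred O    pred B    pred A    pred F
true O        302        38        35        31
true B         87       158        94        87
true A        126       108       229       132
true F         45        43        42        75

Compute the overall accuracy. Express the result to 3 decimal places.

Accuracy = trace / total = (302+158+229+75=764) / 1632 = 764/1632 = 0.468

0.468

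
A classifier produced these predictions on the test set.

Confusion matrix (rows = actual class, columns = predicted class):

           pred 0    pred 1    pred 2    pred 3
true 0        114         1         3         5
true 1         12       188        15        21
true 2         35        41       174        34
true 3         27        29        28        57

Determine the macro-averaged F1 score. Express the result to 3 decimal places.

Per-class F1 score (2·TP/(2·TP+FP+FN)):
  0: TP=114, FP=12+35+27=74, FN=1+3+5=9 → 228/311 = 0.7331
  1: TP=188, FP=1+41+29=71, FN=12+15+21=48 → 376/495 = 0.7596
  2: TP=174, FP=3+15+28=46, FN=35+41+34=110 → 348/504 = 0.6905
  3: TP=57, FP=5+21+34=60, FN=27+29+28=84 → 114/258 = 0.4419
Macro-F1 score = mean = (0.7331 + 0.7596 + 0.6905 + 0.4419) / 4 = 0.656

0.656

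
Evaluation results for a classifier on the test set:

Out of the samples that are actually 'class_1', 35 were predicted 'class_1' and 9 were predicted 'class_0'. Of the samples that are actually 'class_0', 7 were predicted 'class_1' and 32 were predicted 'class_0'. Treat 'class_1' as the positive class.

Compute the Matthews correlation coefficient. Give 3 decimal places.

MCC = (TP·TN − FP·FN) / √((TP+FP)(TP+FN)(TN+FP)(TN+FN))
Numerator = 35·32 − 7·9 = 1057
Denominator = √(42·44·39·41) = √2954952 = 1718.9974
MCC = 1057 / 1718.9974 = 0.615

0.615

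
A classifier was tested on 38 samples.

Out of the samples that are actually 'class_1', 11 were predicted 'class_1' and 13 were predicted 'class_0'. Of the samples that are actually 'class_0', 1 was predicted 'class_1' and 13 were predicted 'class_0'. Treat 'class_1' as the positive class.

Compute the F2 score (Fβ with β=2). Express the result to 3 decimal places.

Fβ = (1+β²)·TP / ((1+β²)·TP + β²·FN + FP), with β²=4
= 5·11 / (5·11 + 4·13 + 1) = 0.509

0.509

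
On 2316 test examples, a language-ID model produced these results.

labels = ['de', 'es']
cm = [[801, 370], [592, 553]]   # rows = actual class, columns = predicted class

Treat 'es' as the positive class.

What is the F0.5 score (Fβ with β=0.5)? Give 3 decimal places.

Fβ = (1+β²)·TP / ((1+β²)·TP + β²·FN + FP), with β²=1/4
= 1.25·553 / (1.25·553 + 0.25·592 + 370) = 0.572

0.572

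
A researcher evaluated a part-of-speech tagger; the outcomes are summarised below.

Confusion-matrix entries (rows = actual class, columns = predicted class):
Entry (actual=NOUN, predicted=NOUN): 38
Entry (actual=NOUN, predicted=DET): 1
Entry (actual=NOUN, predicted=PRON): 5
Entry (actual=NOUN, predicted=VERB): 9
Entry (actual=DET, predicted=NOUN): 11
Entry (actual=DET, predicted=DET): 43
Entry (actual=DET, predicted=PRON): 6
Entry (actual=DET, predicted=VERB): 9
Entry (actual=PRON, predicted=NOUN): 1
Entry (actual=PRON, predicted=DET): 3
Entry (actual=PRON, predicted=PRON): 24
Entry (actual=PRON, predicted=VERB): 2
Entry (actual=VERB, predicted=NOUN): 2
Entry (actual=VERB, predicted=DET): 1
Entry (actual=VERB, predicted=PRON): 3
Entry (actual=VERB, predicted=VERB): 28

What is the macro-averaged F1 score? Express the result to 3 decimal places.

0.712

Per-class F1 score (2·TP/(2·TP+FP+FN)):
  NOUN: TP=38, FP=11+1+2=14, FN=1+5+9=15 → 76/105 = 0.7238
  DET: TP=43, FP=1+3+1=5, FN=11+6+9=26 → 86/117 = 0.7350
  PRON: TP=24, FP=5+6+3=14, FN=1+3+2=6 → 48/68 = 0.7059
  VERB: TP=28, FP=9+9+2=20, FN=2+1+3=6 → 56/82 = 0.6829
Macro-F1 score = mean = (0.7238 + 0.7350 + 0.7059 + 0.6829) / 4 = 0.712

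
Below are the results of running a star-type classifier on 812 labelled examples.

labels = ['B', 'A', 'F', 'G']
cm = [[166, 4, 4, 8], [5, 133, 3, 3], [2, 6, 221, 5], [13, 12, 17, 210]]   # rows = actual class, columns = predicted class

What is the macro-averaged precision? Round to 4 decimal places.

Per-class precision (TP/(TP+FP)):
  B: TP=166, FP=5+2+13=20 → 166/186 = 0.89247
  A: TP=133, FP=4+6+12=22 → 133/155 = 0.85806
  F: TP=221, FP=4+3+17=24 → 221/245 = 0.90204
  G: TP=210, FP=8+3+5=16 → 210/226 = 0.92920
Macro-precision = mean = (0.89247 + 0.85806 + 0.90204 + 0.92920) / 4 = 0.8954

0.8954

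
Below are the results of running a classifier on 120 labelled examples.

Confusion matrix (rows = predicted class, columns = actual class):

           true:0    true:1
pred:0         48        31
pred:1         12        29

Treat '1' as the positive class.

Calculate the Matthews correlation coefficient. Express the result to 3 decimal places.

MCC = (TP·TN − FP·FN) / √((TP+FP)(TP+FN)(TN+FP)(TN+FN))
Numerator = 29·48 − 12·31 = 1020
Denominator = √(41·60·60·79) = √11660400 = 3414.7328
MCC = 1020 / 3414.7328 = 0.299

0.299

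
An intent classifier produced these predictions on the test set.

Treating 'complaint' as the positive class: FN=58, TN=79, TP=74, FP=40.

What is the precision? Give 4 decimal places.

Precision = TP/(TP+FP) = 74/(74+40) = 74/114 = 0.6491

0.6491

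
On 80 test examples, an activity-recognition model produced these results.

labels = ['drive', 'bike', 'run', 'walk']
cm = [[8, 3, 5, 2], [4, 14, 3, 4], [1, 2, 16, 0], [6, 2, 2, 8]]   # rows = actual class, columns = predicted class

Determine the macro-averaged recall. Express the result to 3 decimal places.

0.573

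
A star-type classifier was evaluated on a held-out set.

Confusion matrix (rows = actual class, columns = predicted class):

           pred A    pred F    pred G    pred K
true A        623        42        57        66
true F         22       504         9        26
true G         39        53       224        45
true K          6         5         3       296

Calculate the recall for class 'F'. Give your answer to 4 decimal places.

0.8984

Take TP from the diagonal, FP from the rest of the 'F' prediction marginal, FN from the rest of the 'F' actual marginal.
recall = TP/(TP+FN).
F: TP=504, FN=22+9+26=57 → 504/561 = 0.89840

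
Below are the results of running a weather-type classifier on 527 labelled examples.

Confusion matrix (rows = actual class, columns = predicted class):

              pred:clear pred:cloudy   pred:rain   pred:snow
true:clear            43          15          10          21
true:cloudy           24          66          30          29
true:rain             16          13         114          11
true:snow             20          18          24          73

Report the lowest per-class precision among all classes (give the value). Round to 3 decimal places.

Per-class precision (TP/(TP+FP)):
  clear: TP=43, FP=24+16+20=60 → 43/103 = 0.4175
  cloudy: TP=66, FP=15+13+18=46 → 66/112 = 0.5893
  rain: TP=114, FP=10+30+24=64 → 114/178 = 0.6404
  snow: TP=73, FP=21+29+11=61 → 73/134 = 0.5448
Lowest is class 'clear' with precision = 0.417.

0.417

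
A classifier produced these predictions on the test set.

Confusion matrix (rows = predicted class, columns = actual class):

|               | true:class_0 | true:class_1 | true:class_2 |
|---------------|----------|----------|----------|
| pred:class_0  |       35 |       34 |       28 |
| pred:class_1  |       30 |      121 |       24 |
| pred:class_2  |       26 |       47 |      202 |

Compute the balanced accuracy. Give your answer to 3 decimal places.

Balanced accuracy = mean of per-class recall.
  class_0: recall = 35/91 = 0.3846
  class_1: recall = 121/202 = 0.5990
  class_2: recall = 202/254 = 0.7953
Mean = (0.3846 + 0.5990 + 0.7953) / 3 = 0.593

0.593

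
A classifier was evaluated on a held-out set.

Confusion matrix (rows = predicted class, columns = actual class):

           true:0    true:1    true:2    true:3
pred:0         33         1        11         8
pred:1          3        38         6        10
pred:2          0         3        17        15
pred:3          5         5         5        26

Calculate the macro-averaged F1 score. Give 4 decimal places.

Per-class F1 score (2·TP/(2·TP+FP+FN)):
  0: TP=33, FP=1+11+8=20, FN=3+0+5=8 → 66/94 = 0.70213
  1: TP=38, FP=3+6+10=19, FN=1+3+5=9 → 76/104 = 0.73077
  2: TP=17, FP=0+3+15=18, FN=11+6+5=22 → 34/74 = 0.45946
  3: TP=26, FP=5+5+5=15, FN=8+10+15=33 → 52/100 = 0.52000
Macro-F1 score = mean = (0.70213 + 0.73077 + 0.45946 + 0.52000) / 4 = 0.6031

0.6031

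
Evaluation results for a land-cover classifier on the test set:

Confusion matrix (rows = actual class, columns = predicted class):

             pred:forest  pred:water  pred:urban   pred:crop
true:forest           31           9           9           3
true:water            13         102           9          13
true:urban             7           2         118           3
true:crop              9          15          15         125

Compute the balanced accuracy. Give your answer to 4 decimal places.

0.7526

Balanced accuracy = mean of per-class recall.
  forest: recall = 31/52 = 0.59615
  water: recall = 102/137 = 0.74453
  urban: recall = 118/130 = 0.90769
  crop: recall = 125/164 = 0.76220
Mean = (0.59615 + 0.74453 + 0.90769 + 0.76220) / 4 = 0.7526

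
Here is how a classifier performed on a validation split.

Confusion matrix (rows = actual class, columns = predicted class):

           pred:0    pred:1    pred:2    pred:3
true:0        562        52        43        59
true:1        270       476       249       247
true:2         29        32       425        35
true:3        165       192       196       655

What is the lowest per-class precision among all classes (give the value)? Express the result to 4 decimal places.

0.4655

Per-class precision (TP/(TP+FP)):
  0: TP=562, FP=270+29+165=464 → 562/1026 = 0.54776
  1: TP=476, FP=52+32+192=276 → 476/752 = 0.63298
  2: TP=425, FP=43+249+196=488 → 425/913 = 0.46550
  3: TP=655, FP=59+247+35=341 → 655/996 = 0.65763
Lowest is class '2' with precision = 0.4655.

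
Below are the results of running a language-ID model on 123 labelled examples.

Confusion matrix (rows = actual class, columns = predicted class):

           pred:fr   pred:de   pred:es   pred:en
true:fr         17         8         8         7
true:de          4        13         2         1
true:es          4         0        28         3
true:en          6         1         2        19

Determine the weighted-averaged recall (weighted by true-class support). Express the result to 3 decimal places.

Per-class recall (TP/(TP+FN)):
  fr: TP=17, FN=8+8+7=23 → 17/40 = 0.4250
  de: TP=13, FN=4+2+1=7 → 13/20 = 0.6500
  es: TP=28, FN=4+0+3=7 → 28/35 = 0.8000
  en: TP=19, FN=6+1+2=9 → 19/28 = 0.6786
Weighted-recall = Σ (supportᵢ/N)·recallᵢ with N=123: (40/123)·0.4250 + (20/123)·0.6500 + (35/123)·0.8000 + (28/123)·0.6786 = 0.626

0.626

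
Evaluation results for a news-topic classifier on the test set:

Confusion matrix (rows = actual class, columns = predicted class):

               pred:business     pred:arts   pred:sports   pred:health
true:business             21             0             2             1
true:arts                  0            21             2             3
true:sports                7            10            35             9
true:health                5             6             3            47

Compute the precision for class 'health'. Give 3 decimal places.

0.783

One-vs-rest for 'health': TP = diagonal; FP = other classes predicted 'health'; FN = 'health' predicted as other.
precision = TP/(TP+FP).
health: TP=47, FP=1+3+9=13 → 47/60 = 0.7833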